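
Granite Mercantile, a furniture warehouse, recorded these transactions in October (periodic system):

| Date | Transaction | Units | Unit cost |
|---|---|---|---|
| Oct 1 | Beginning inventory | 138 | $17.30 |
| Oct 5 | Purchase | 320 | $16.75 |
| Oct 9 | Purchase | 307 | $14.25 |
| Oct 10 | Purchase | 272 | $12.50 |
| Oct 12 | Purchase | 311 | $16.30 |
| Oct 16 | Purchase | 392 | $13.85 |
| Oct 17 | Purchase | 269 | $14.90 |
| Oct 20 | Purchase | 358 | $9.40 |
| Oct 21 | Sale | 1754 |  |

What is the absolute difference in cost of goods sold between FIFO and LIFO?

$2,791.45

FIFO COGS: 138 @ $17.30 + 320 @ $16.75 + 307 @ $14.25 + 272 @ $12.50 + 311 @ $16.30 + 392 @ $13.85 + 14 @ $14.90 = $26,229.25
LIFO COGS: 358 @ $9.40 + 269 @ $14.90 + 392 @ $13.85 + 311 @ $16.30 + 272 @ $12.50 + 152 @ $14.25 = $23,437.80
Difference = |$26,229.25 − $23,437.80| = $2,791.45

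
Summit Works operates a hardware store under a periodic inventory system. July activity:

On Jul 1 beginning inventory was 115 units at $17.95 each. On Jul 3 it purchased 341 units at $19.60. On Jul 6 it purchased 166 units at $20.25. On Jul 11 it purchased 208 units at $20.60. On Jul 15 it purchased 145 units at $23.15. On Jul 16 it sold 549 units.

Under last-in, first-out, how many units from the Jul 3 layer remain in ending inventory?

Jul 16, 549 sold [LIFO — newest first]: 145 @ $23.15 + 208 @ $20.60 + 166 @ $20.25 + 30 @ $19.60 = $11,591.05
Ending inventory: 115 @ $17.95 + 311 @ $19.60 = $8,159.85
Check: goods available $19,750.90 = COGS $11,591.05 + ending $8,159.85

311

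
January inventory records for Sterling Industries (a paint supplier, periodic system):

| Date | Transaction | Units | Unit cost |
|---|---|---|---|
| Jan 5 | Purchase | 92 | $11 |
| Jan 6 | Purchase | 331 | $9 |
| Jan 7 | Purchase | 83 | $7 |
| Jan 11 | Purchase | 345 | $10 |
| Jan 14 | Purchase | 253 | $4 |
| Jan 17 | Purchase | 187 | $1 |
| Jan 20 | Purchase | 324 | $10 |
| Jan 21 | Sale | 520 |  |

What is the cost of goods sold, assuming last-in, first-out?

COGS = $3,463

Jan 21, 520 sold [LIFO — newest first]: 324 @ $10 + 187 @ $1 + 9 @ $4 = $3,463
Ending inventory: 92 @ $11 + 331 @ $9 + 83 @ $7 + 345 @ $10 + 244 @ $4 = $8,998
Check: goods available $12,461 = COGS $3,463 + ending $8,998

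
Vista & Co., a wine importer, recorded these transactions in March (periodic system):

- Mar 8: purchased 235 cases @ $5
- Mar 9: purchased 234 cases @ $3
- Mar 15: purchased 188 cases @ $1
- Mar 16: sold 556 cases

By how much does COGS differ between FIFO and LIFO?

$404

FIFO COGS: 235 @ $5 + 234 @ $3 + 87 @ $1 = $1,964
LIFO COGS: 188 @ $1 + 234 @ $3 + 134 @ $5 = $1,560
Difference = |$1,964 − $1,560| = $404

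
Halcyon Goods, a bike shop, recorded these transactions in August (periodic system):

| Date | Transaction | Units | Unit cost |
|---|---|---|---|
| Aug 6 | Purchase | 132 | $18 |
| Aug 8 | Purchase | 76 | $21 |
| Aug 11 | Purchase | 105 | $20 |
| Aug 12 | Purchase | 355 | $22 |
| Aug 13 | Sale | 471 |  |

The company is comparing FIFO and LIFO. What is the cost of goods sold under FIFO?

COGS = $9,548

FIFO COGS: 132 @ $18 + 76 @ $21 + 105 @ $20 + 158 @ $22 = $9,548
LIFO COGS: 355 @ $22 + 105 @ $20 + 11 @ $21 = $10,141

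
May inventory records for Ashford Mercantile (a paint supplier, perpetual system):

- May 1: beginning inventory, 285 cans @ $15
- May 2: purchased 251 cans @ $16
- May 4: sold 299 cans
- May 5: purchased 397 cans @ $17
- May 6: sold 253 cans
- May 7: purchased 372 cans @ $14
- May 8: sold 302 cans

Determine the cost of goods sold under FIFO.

May 4, 299 sold [FIFO — oldest first]: 285 @ $15 + 14 @ $16 = $4,499
May 6, 253 sold [FIFO — oldest first]: 237 @ $16 + 16 @ $17 = $4,064
May 8, 302 sold [FIFO — oldest first]: 302 @ $17 = $5,134
Total COGS = $4,499 + $4,064 + $5,134 = $13,697
Ending inventory: 79 @ $17 + 372 @ $14 = $6,551

COGS = $13,697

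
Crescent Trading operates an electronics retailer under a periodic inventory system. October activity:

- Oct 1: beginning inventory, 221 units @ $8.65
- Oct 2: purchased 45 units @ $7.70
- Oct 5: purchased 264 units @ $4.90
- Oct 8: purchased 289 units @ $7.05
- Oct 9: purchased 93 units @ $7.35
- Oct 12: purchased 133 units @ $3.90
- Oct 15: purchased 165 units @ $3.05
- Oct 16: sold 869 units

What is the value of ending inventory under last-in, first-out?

Ending inventory = $2,625.65

Oct 16, 869 sold [LIFO — newest first]: 165 @ $3.05 + 133 @ $3.90 + 93 @ $7.35 + 289 @ $7.05 + 189 @ $4.90 = $4,669.05
Ending inventory: 221 @ $8.65 + 45 @ $7.70 + 75 @ $4.90 = $2,625.65
Check: goods available $7,294.70 = COGS $4,669.05 + ending $2,625.65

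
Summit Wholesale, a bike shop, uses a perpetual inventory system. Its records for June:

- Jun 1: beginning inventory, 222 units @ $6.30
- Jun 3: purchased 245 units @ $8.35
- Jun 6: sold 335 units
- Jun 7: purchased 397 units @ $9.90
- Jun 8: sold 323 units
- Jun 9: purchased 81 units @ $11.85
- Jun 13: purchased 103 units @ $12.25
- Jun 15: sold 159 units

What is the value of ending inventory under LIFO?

Ending inventory = $1,860.45

Jun 6, 335 sold [LIFO — newest first]: 245 @ $8.35 + 90 @ $6.30 = $2,612.75
Jun 8, 323 sold [LIFO — newest first]: 323 @ $9.90 = $3,197.70
Jun 15, 159 sold [LIFO — newest first]: 103 @ $12.25 + 56 @ $11.85 = $1,925.35
Total COGS = $2,612.75 + $3,197.70 + $1,925.35 = $7,735.80
Ending inventory: 132 @ $6.30 + 74 @ $9.90 + 25 @ $11.85 = $1,860.45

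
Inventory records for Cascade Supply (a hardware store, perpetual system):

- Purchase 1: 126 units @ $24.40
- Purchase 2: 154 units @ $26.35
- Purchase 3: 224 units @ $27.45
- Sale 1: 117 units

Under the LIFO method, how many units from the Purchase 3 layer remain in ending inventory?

Sale 1 (117) [LIFO — newest first]: 117 @ $27.45 = $3,211.65
Ending inventory: 126 @ $24.40 + 154 @ $26.35 + 107 @ $27.45 = $10,069.45
Check: goods available $13,281.10 = COGS $3,211.65 + ending $10,069.45

107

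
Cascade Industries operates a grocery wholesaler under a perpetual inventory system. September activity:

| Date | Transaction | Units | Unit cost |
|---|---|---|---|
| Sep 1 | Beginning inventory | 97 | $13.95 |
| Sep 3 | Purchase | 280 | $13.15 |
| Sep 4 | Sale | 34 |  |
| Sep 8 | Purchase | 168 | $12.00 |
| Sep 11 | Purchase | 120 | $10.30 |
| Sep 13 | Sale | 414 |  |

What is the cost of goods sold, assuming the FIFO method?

Sep 4, 34 sold [FIFO — oldest first]: 34 @ $13.95 = $474.30
Sep 13, 414 sold [FIFO — oldest first]: 63 @ $13.95 + 280 @ $13.15 + 71 @ $12.00 = $5,412.85
Total COGS = $474.30 + $5,412.85 = $5,887.15
Ending inventory: 97 @ $12.00 + 120 @ $10.30 = $2,400.00

COGS = $5,887.15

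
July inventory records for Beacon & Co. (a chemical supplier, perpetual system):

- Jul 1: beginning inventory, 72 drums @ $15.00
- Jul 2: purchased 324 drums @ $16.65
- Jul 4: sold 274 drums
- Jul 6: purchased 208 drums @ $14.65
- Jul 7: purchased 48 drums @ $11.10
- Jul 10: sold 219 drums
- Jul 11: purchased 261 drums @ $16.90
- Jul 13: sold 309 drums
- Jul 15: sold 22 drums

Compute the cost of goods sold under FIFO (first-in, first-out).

Jul 4, 274 sold [FIFO — oldest first]: 72 @ $15.00 + 202 @ $16.65 = $4,443.30
Jul 10, 219 sold [FIFO — oldest first]: 122 @ $16.65 + 97 @ $14.65 = $3,452.35
Jul 13, 309 sold [FIFO — oldest first]: 111 @ $14.65 + 48 @ $11.10 + 150 @ $16.90 = $4,693.95
Jul 15, 22 sold [FIFO — oldest first]: 22 @ $16.90 = $371.80
Total COGS = $4,443.30 + $3,452.35 + $4,693.95 + $371.80 = $12,961.40
Ending inventory: 89 @ $16.90 = $1,504.10
Check: goods available $14,465.50 = COGS $12,961.40 + ending $1,504.10

COGS = $12,961.40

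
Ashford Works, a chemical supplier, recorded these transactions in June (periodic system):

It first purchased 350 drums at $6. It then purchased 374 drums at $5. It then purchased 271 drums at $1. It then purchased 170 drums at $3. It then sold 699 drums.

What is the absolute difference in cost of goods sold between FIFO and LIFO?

$1,774

FIFO COGS: 350 @ $6 + 349 @ $5 = $3,845
LIFO COGS: 170 @ $3 + 271 @ $1 + 258 @ $5 = $2,071
Difference = |$3,845 − $2,071| = $1,774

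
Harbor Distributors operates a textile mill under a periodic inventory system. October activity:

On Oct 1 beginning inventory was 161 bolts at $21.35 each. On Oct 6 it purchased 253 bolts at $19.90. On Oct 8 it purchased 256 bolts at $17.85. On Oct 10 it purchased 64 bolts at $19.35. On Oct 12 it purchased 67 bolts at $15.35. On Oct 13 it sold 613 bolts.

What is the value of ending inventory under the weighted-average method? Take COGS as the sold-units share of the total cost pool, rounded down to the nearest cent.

Ending inventory = $3,593.01

Oct 13, sell 613: 613/801 × $15,308.50 → $11,715.49
Ending inventory (cost pool remaining) = $3,593.01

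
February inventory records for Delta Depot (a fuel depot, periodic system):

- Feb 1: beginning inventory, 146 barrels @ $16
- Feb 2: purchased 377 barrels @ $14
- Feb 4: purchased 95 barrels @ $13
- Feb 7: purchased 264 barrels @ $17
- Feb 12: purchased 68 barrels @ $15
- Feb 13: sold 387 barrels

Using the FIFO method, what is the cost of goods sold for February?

Feb 13, 387 sold [FIFO — oldest first]: 146 @ $16 + 241 @ $14 = $5,710
Ending inventory: 136 @ $14 + 95 @ $13 + 264 @ $17 + 68 @ $15 = $8,647
Check: goods available $14,357 = COGS $5,710 + ending $8,647

COGS = $5,710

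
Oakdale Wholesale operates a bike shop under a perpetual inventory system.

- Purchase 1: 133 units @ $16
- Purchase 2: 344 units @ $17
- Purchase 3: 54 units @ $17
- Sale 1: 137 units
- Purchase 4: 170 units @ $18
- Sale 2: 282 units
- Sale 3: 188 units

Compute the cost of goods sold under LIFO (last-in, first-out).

COGS = $10,450

Sale 1 (137) [LIFO — newest first]: 54 @ $17 + 83 @ $17 = $2,329
Sale 2 (282) [LIFO — newest first]: 170 @ $18 + 112 @ $17 = $4,964
Sale 3 (188) [LIFO — newest first]: 149 @ $17 + 39 @ $16 = $3,157
Total COGS = $2,329 + $4,964 + $3,157 = $10,450
Ending inventory: 94 @ $16 = $1,504
Check: goods available $11,954 = COGS $10,450 + ending $1,504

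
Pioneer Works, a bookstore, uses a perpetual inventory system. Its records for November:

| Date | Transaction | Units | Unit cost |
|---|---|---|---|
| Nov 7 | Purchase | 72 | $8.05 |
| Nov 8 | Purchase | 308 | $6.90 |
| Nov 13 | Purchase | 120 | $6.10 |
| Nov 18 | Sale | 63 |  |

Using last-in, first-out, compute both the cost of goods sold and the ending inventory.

Nov 18, 63 sold [LIFO — newest first]: 63 @ $6.10 = $384.30
Ending inventory: 72 @ $8.05 + 308 @ $6.90 + 57 @ $6.10 = $3,052.50

COGS = $384.30; ending inventory = $3,052.50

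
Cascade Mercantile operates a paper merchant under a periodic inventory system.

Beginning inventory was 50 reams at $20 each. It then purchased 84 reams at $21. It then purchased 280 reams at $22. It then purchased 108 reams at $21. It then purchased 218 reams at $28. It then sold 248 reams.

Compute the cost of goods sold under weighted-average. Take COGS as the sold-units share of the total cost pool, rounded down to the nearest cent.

Sale 1, sell 248: 248/740 × $17,296.00 → $5,796.49
Ending inventory (cost pool remaining) = $11,499.51

COGS = $5,796.49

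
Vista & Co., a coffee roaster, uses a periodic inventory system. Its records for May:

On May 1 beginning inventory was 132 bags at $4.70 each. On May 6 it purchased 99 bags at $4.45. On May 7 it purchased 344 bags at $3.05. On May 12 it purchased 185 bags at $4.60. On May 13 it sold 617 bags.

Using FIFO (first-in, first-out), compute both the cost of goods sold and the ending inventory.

May 13, 617 sold [FIFO — oldest first]: 132 @ $4.70 + 99 @ $4.45 + 344 @ $3.05 + 42 @ $4.60 = $2,303.35
Ending inventory: 143 @ $4.60 = $657.80

COGS = $2,303.35; ending inventory = $657.80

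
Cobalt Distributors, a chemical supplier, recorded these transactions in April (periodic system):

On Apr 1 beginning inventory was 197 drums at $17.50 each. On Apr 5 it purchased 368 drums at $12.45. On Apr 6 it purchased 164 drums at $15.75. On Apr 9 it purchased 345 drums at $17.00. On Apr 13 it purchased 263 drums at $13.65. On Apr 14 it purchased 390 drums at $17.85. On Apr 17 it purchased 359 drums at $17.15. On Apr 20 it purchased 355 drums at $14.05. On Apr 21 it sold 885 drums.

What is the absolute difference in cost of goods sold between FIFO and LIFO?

$932.85

FIFO COGS: 197 @ $17.50 + 368 @ $12.45 + 164 @ $15.75 + 156 @ $17.00 = $13,264.10
LIFO COGS: 355 @ $14.05 + 359 @ $17.15 + 171 @ $17.85 = $14,196.95
Difference = |$13,264.10 − $14,196.95| = $932.85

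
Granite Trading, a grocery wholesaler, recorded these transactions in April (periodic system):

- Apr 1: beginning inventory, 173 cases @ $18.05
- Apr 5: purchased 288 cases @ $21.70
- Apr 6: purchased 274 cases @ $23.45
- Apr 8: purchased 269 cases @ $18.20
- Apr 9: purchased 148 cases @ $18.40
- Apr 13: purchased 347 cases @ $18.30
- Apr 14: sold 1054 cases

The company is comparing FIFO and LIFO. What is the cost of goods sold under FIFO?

COGS = $21,613.35

FIFO COGS: 173 @ $18.05 + 288 @ $21.70 + 274 @ $23.45 + 269 @ $18.20 + 50 @ $18.40 = $21,613.35
LIFO COGS: 347 @ $18.30 + 148 @ $18.40 + 269 @ $18.20 + 274 @ $23.45 + 16 @ $21.70 = $20,741.60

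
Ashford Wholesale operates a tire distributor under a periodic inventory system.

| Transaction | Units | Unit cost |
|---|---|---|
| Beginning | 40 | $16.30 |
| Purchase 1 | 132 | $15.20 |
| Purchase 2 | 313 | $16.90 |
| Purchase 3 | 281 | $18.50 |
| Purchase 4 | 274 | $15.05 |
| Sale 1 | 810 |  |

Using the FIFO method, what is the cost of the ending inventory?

Ending inventory = $3,461.50

Sale 1 (810) [FIFO — oldest first]: 40 @ $16.30 + 132 @ $15.20 + 313 @ $16.90 + 281 @ $18.50 + 44 @ $15.05 = $13,808.80
Ending inventory: 230 @ $15.05 = $3,461.50
Check: goods available $17,270.30 = COGS $13,808.80 + ending $3,461.50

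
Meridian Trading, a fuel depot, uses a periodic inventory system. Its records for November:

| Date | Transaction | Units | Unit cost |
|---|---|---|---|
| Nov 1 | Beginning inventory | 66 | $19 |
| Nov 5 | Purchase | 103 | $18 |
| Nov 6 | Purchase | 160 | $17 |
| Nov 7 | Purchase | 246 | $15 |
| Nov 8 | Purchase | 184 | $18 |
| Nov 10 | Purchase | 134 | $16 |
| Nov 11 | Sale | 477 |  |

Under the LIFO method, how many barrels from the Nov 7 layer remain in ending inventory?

87

Nov 11, 477 sold [LIFO — newest first]: 134 @ $16 + 184 @ $18 + 159 @ $15 = $7,841
Ending inventory: 66 @ $19 + 103 @ $18 + 160 @ $17 + 87 @ $15 = $7,133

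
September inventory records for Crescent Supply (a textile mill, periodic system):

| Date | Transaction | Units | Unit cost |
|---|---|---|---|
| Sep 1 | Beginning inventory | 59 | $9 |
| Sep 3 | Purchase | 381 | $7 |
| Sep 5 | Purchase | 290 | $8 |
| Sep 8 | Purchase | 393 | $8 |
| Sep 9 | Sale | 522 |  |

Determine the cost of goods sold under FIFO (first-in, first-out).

Sep 9, 522 sold [FIFO — oldest first]: 59 @ $9 + 381 @ $7 + 82 @ $8 = $3,854
Ending inventory: 208 @ $8 + 393 @ $8 = $4,808
Check: goods available $8,662 = COGS $3,854 + ending $4,808

COGS = $3,854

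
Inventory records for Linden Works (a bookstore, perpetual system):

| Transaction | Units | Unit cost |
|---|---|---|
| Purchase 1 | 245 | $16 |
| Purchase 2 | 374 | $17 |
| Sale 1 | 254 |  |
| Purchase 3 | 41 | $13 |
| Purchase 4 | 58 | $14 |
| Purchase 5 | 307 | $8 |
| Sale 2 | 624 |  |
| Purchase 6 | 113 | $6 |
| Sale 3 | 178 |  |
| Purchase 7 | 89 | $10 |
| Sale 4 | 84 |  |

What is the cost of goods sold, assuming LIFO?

Sale 1 (254) [LIFO — newest first]: 254 @ $17 = $4,318
Sale 2 (624) [LIFO — newest first]: 307 @ $8 + 58 @ $14 + 41 @ $13 + 120 @ $17 + 98 @ $16 = $7,409
Sale 3 (178) [LIFO — newest first]: 113 @ $6 + 65 @ $16 = $1,718
Sale 4 (84) [LIFO — newest first]: 84 @ $10 = $840
Total COGS = $4,318 + $7,409 + $1,718 + $840 = $14,285
Ending inventory: 82 @ $16 + 5 @ $10 = $1,362
Check: goods available $15,647 = COGS $14,285 + ending $1,362

COGS = $14,285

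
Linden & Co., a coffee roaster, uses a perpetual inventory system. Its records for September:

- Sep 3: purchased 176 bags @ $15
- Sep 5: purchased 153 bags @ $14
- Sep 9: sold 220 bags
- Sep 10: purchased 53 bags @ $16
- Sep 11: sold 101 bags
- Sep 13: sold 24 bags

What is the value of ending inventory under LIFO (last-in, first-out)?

Sep 9, 220 sold [LIFO — newest first]: 153 @ $14 + 67 @ $15 = $3,147
Sep 11, 101 sold [LIFO — newest first]: 53 @ $16 + 48 @ $15 = $1,568
Sep 13, 24 sold [LIFO — newest first]: 24 @ $15 = $360
Total COGS = $3,147 + $1,568 + $360 = $5,075
Ending inventory: 37 @ $15 = $555

Ending inventory = $555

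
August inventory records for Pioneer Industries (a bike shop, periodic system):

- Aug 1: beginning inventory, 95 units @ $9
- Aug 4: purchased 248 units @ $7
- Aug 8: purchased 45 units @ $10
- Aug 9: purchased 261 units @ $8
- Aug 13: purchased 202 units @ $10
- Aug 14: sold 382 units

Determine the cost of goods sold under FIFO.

COGS = $2,981

Aug 14, 382 sold [FIFO — oldest first]: 95 @ $9 + 248 @ $7 + 39 @ $10 = $2,981
Ending inventory: 6 @ $10 + 261 @ $8 + 202 @ $10 = $4,168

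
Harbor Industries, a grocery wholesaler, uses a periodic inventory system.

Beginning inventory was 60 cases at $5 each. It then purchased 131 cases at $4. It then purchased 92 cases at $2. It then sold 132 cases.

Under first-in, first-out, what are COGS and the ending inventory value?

Sale 1 (132) [FIFO — oldest first]: 60 @ $5 + 72 @ $4 = $588
Ending inventory: 59 @ $4 + 92 @ $2 = $420
Check: goods available $1,008 = COGS $588 + ending $420

COGS = $588; ending inventory = $420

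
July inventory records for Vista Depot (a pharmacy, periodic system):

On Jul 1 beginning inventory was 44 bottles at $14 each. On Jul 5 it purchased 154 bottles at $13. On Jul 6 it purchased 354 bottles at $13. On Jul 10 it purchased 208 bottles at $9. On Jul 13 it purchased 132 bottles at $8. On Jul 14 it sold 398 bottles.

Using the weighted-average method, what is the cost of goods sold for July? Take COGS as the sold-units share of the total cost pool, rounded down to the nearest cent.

Jul 14, sell 398: 398/892 × $10,148.00 → $4,527.91
Ending inventory (cost pool remaining) = $5,620.09

COGS = $4,527.91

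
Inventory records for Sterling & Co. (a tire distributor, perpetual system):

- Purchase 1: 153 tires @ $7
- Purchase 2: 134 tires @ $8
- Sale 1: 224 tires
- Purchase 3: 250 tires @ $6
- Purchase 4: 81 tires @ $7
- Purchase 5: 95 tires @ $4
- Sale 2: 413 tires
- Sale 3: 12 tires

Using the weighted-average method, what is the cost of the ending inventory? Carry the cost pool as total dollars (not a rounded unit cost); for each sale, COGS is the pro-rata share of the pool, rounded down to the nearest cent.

Ending inventory = $381.84

After Purchase 1: 153 on hand, pool $1,071.00 (≈ $7.0000 each)
After Purchase 2: 287 on hand, pool $2,143.00 (≈ $7.4669 each)
Sale 1, sell 224: 224/287 × $2,143.00 → $1,672.58
After Purchase 3: 313 on hand, pool $1,970.42 (≈ $6.2953 each)
After Purchase 4: 394 on hand, pool $2,537.42 (≈ $6.4402 each)
After Purchase 5: 489 on hand, pool $2,917.42 (≈ $5.9661 each)
Sale 2, sell 413: 413/489 × $2,917.42 → $2,463.99
Sale 3, sell 12: 12/76 × $453.43 → $71.59
Total COGS = $1,672.58 + $2,463.99 + $71.59 = $4,208.16
Ending inventory (cost pool remaining) = $381.84
Check: goods available $4,590.00 = COGS $4,208.16 + ending $381.84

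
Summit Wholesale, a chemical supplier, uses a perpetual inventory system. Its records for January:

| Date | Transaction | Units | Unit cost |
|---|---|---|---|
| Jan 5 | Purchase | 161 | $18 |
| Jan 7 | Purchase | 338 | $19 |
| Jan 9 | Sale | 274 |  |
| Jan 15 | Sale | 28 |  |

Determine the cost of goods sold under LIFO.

COGS = $5,738

Jan 9, 274 sold [LIFO — newest first]: 274 @ $19 = $5,206
Jan 15, 28 sold [LIFO — newest first]: 28 @ $19 = $532
Total COGS = $5,206 + $532 = $5,738
Ending inventory: 161 @ $18 + 36 @ $19 = $3,582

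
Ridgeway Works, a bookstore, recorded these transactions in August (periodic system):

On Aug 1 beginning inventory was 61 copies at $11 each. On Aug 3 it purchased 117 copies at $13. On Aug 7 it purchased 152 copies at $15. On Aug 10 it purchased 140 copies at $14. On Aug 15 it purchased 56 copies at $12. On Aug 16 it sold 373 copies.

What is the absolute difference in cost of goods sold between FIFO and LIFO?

FIFO COGS: 61 @ $11 + 117 @ $13 + 152 @ $15 + 43 @ $14 = $5,074
LIFO COGS: 56 @ $12 + 140 @ $14 + 152 @ $15 + 25 @ $13 = $5,237
Difference = |$5,074 − $5,237| = $163

$163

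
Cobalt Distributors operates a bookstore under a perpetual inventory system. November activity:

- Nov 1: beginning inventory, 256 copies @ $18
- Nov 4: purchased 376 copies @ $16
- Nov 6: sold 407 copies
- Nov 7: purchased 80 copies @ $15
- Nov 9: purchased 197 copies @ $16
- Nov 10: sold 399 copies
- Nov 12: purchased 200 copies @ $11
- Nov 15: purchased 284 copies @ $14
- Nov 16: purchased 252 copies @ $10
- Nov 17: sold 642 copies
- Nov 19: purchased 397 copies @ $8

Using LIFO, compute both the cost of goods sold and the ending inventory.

Nov 6, 407 sold [LIFO — newest first]: 376 @ $16 + 31 @ $18 = $6,574
Nov 10, 399 sold [LIFO — newest first]: 197 @ $16 + 80 @ $15 + 122 @ $18 = $6,548
Nov 17, 642 sold [LIFO — newest first]: 252 @ $10 + 284 @ $14 + 106 @ $11 = $7,662
Total COGS = $6,574 + $6,548 + $7,662 = $20,784
Ending inventory: 103 @ $18 + 94 @ $11 + 397 @ $8 = $6,064

COGS = $20,784; ending inventory = $6,064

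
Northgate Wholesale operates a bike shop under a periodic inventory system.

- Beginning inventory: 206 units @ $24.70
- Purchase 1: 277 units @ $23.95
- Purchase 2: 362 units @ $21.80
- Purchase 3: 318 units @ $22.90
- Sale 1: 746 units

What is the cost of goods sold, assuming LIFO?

Sale 1 (746) [LIFO — newest first]: 318 @ $22.90 + 362 @ $21.80 + 66 @ $23.95 = $16,754.50
Ending inventory: 206 @ $24.70 + 211 @ $23.95 = $10,141.65
Check: goods available $26,896.15 = COGS $16,754.50 + ending $10,141.65

COGS = $16,754.50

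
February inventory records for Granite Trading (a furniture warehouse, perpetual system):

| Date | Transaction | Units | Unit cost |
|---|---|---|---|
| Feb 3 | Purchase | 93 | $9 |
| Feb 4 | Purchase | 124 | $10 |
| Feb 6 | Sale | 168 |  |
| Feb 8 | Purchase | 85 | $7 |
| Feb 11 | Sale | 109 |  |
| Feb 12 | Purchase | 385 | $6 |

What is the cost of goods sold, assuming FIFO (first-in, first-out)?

COGS = $2,497

Feb 6, 168 sold [FIFO — oldest first]: 93 @ $9 + 75 @ $10 = $1,587
Feb 11, 109 sold [FIFO — oldest first]: 49 @ $10 + 60 @ $7 = $910
Total COGS = $1,587 + $910 = $2,497
Ending inventory: 25 @ $7 + 385 @ $6 = $2,485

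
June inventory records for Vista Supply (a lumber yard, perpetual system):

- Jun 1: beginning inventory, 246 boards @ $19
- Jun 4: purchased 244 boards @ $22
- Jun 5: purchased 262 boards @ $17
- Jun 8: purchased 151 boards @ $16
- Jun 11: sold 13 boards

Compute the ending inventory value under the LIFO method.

Jun 11, 13 sold [LIFO — newest first]: 13 @ $16 = $208
Ending inventory: 246 @ $19 + 244 @ $22 + 262 @ $17 + 138 @ $16 = $16,704

Ending inventory = $16,704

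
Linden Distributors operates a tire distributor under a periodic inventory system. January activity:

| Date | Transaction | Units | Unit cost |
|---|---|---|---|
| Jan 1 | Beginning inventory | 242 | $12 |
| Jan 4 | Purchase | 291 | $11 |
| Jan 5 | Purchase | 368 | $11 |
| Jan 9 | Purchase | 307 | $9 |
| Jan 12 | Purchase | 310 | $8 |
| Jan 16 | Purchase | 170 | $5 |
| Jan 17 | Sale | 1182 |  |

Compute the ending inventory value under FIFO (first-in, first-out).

Ending inventory = $3,564

Jan 17, 1182 sold [FIFO — oldest first]: 242 @ $12 + 291 @ $11 + 368 @ $11 + 281 @ $9 = $12,682
Ending inventory: 26 @ $9 + 310 @ $8 + 170 @ $5 = $3,564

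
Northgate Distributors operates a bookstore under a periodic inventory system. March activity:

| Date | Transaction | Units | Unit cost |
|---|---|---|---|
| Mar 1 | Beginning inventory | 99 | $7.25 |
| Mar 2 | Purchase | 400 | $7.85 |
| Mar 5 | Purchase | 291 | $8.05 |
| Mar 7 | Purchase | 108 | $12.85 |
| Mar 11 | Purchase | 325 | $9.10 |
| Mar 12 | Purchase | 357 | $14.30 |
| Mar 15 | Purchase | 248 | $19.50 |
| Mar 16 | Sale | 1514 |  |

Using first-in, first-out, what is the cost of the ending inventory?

Ending inventory = $5,779.80

Mar 16, 1514 sold [FIFO — oldest first]: 99 @ $7.25 + 400 @ $7.85 + 291 @ $8.05 + 108 @ $12.85 + 325 @ $9.10 + 291 @ $14.30 = $14,706.90
Ending inventory: 66 @ $14.30 + 248 @ $19.50 = $5,779.80
Check: goods available $20,486.70 = COGS $14,706.90 + ending $5,779.80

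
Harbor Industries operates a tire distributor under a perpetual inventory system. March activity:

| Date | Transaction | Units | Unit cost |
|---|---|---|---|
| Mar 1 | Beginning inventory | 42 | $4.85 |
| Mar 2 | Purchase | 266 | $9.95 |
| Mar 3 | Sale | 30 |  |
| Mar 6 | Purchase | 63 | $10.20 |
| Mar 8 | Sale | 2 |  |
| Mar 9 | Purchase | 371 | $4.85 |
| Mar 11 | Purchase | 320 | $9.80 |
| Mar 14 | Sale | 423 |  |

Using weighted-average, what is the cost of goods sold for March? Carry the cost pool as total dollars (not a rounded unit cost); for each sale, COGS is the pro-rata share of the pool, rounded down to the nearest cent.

After Mar 1: 42 on hand, pool $203.70 (≈ $4.8500 each)
After Mar 2: 308 on hand, pool $2,850.40 (≈ $9.2545 each)
Mar 3, sell 30: 30/308 × $2,850.40 → $277.63
After Mar 6: 341 on hand, pool $3,215.37 (≈ $9.4292 each)
Mar 8, sell 2: 2/341 × $3,215.37 → $18.85
After Mar 9: 710 on hand, pool $4,995.87 (≈ $7.0364 each)
After Mar 11: 1030 on hand, pool $8,131.87 (≈ $7.8950 each)
Mar 14, sell 423: 423/1030 × $8,131.87 → $3,339.59
Total COGS = $277.63 + $18.85 + $3,339.59 = $3,636.07
Ending inventory (cost pool remaining) = $4,792.28

COGS = $3,636.07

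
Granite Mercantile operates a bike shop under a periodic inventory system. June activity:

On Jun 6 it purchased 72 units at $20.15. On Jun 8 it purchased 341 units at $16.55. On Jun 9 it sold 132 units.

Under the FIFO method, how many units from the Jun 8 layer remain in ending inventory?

Jun 9, 132 sold [FIFO — oldest first]: 72 @ $20.15 + 60 @ $16.55 = $2,443.80
Ending inventory: 281 @ $16.55 = $4,650.55

281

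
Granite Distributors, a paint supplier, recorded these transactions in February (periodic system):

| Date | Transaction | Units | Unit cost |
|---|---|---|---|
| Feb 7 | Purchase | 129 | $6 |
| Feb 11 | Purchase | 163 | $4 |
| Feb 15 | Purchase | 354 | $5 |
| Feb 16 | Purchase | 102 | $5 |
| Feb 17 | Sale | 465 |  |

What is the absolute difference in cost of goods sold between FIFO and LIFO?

FIFO COGS: 129 @ $6 + 163 @ $4 + 173 @ $5 = $2,291
LIFO COGS: 102 @ $5 + 354 @ $5 + 9 @ $4 = $2,316
Difference = |$2,291 − $2,316| = $25

$25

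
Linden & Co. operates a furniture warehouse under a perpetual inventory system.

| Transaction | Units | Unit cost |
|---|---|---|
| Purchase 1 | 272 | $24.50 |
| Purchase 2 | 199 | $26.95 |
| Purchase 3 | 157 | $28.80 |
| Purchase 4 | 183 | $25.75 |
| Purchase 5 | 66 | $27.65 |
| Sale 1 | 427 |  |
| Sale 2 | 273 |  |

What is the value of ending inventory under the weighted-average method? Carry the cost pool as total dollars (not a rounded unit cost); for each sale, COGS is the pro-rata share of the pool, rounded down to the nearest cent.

After Purchase 1: 272 on hand, pool $6,664.00 (≈ $24.5000 each)
After Purchase 2: 471 on hand, pool $12,027.05 (≈ $25.5351 each)
After Purchase 3: 628 on hand, pool $16,548.65 (≈ $26.3514 each)
After Purchase 4: 811 on hand, pool $21,260.90 (≈ $26.2157 each)
After Purchase 5: 877 on hand, pool $23,085.80 (≈ $26.3236 each)
Sale 1, sell 427: 427/877 × $23,085.80 → $11,240.17
Sale 2, sell 273: 273/450 × $11,845.63 → $7,186.34
Total COGS = $11,240.17 + $7,186.34 = $18,426.51
Ending inventory (cost pool remaining) = $4,659.29

Ending inventory = $4,659.29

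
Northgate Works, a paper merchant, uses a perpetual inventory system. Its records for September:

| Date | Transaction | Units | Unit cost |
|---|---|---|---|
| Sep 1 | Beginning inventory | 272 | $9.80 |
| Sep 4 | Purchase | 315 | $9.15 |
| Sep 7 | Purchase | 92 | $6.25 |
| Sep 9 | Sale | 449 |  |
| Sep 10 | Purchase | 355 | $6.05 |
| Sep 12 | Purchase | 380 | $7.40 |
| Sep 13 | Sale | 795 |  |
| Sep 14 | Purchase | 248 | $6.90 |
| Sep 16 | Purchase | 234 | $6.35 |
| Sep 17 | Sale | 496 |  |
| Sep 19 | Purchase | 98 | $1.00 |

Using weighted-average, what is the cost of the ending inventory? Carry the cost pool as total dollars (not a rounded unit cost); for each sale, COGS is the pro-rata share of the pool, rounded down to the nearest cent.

Ending inventory = $1,159.43

After Sep 1: 272 on hand, pool $2,665.60 (≈ $9.8000 each)
After Sep 4: 587 on hand, pool $5,547.85 (≈ $9.4512 each)
After Sep 7: 679 on hand, pool $6,122.85 (≈ $9.0175 each)
Sep 9, sell 449: 449/679 × $6,122.85 → $4,048.83
After Sep 10: 585 on hand, pool $4,221.77 (≈ $7.2167 each)
After Sep 12: 965 on hand, pool $7,033.77 (≈ $7.2889 each)
Sep 13, sell 795: 795/965 × $7,033.77 → $5,794.66
After Sep 14: 418 on hand, pool $2,950.31 (≈ $7.0582 each)
After Sep 16: 652 on hand, pool $4,436.21 (≈ $6.8040 each)
Sep 17, sell 496: 496/652 × $4,436.21 → $3,374.78
After Sep 19: 254 on hand, pool $1,159.43 (≈ $4.5647 each)
Total COGS = $4,048.83 + $5,794.66 + $3,374.78 = $13,218.27
Ending inventory (cost pool remaining) = $1,159.43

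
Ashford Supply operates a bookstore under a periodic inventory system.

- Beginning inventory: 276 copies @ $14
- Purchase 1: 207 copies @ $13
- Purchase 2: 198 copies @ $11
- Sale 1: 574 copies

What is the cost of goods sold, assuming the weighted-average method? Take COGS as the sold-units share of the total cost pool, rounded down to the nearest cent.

COGS = $7,360.85

Sale 1, sell 574: 574/681 × $8,733.00 → $7,360.85
Ending inventory (cost pool remaining) = $1,372.15
Check: goods available $8,733.00 = COGS $7,360.85 + ending $1,372.15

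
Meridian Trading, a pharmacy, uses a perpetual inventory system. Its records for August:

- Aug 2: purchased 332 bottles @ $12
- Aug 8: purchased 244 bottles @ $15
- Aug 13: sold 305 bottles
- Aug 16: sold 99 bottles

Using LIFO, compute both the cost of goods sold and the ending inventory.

Aug 13, 305 sold [LIFO — newest first]: 244 @ $15 + 61 @ $12 = $4,392
Aug 16, 99 sold [LIFO — newest first]: 99 @ $12 = $1,188
Total COGS = $4,392 + $1,188 = $5,580
Ending inventory: 172 @ $12 = $2,064
Check: goods available $7,644 = COGS $5,580 + ending $2,064

COGS = $5,580; ending inventory = $2,064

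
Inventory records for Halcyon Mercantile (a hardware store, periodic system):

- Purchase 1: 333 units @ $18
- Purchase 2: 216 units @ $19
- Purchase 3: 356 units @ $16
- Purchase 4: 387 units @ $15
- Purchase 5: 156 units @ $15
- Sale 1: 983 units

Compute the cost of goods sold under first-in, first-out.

COGS = $16,964

Sale 1 (983) [FIFO — oldest first]: 333 @ $18 + 216 @ $19 + 356 @ $16 + 78 @ $15 = $16,964
Ending inventory: 309 @ $15 + 156 @ $15 = $6,975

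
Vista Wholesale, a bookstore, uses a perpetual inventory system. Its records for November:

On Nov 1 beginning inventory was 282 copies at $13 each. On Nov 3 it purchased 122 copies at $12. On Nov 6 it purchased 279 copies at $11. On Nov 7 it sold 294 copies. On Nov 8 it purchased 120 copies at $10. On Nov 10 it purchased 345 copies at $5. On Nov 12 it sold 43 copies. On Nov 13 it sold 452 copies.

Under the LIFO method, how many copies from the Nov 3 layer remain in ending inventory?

77

Nov 7, 294 sold [LIFO — newest first]: 279 @ $11 + 15 @ $12 = $3,249
Nov 12, 43 sold [LIFO — newest first]: 43 @ $5 = $215
Nov 13, 452 sold [LIFO — newest first]: 302 @ $5 + 120 @ $10 + 30 @ $12 = $3,070
Total COGS = $3,249 + $215 + $3,070 = $6,534
Ending inventory: 282 @ $13 + 77 @ $12 = $4,590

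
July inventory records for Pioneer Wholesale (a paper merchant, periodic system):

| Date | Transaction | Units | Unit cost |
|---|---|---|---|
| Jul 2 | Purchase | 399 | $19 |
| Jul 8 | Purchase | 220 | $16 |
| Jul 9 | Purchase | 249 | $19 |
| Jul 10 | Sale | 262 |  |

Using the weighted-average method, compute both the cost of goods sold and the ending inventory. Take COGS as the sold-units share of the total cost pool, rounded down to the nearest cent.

Jul 10, sell 262: 262/868 × $15,832.00 → $4,778.78
Ending inventory (cost pool remaining) = $11,053.22
Check: goods available $15,832.00 = COGS $4,778.78 + ending $11,053.22

COGS = $4,778.78; ending inventory = $11,053.22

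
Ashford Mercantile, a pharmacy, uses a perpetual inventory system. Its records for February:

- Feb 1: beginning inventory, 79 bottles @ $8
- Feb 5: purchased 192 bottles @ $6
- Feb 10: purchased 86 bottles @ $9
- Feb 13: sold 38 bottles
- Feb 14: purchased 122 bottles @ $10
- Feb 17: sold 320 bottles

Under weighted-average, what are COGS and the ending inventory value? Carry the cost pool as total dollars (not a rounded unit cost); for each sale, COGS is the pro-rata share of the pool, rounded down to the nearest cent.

After Feb 1: 79 on hand, pool $632.00 (≈ $8.0000 each)
After Feb 5: 271 on hand, pool $1,784.00 (≈ $6.5830 each)
After Feb 10: 357 on hand, pool $2,558.00 (≈ $7.1653 each)
Feb 13, sell 38: 38/357 × $2,558.00 → $272.28
After Feb 14: 441 on hand, pool $3,505.72 (≈ $7.9495 each)
Feb 17, sell 320: 320/441 × $3,505.72 → $2,543.83
Total COGS = $272.28 + $2,543.83 = $2,816.11
Ending inventory (cost pool remaining) = $961.89
Check: goods available $3,778.00 = COGS $2,816.11 + ending $961.89

COGS = $2,816.11; ending inventory = $961.89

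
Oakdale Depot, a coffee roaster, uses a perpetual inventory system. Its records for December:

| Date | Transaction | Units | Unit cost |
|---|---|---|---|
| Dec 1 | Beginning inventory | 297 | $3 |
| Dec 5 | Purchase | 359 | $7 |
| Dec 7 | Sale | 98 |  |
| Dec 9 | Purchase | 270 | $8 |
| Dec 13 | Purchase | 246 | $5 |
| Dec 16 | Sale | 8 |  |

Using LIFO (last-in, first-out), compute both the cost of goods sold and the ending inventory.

Dec 7, 98 sold [LIFO — newest first]: 98 @ $7 = $686
Dec 16, 8 sold [LIFO — newest first]: 8 @ $5 = $40
Total COGS = $686 + $40 = $726
Ending inventory: 297 @ $3 + 261 @ $7 + 270 @ $8 + 238 @ $5 = $6,068

COGS = $726; ending inventory = $6,068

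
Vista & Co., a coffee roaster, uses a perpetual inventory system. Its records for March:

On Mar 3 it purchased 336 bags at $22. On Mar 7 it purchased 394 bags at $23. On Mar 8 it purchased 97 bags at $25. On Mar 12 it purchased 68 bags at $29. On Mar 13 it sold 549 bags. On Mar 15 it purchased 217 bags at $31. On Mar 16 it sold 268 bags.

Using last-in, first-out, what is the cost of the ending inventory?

Mar 13, 549 sold [LIFO — newest first]: 68 @ $29 + 97 @ $25 + 384 @ $23 = $13,229
Mar 16, 268 sold [LIFO — newest first]: 217 @ $31 + 10 @ $23 + 41 @ $22 = $7,859
Total COGS = $13,229 + $7,859 = $21,088
Ending inventory: 295 @ $22 = $6,490
Check: goods available $27,578 = COGS $21,088 + ending $6,490

Ending inventory = $6,490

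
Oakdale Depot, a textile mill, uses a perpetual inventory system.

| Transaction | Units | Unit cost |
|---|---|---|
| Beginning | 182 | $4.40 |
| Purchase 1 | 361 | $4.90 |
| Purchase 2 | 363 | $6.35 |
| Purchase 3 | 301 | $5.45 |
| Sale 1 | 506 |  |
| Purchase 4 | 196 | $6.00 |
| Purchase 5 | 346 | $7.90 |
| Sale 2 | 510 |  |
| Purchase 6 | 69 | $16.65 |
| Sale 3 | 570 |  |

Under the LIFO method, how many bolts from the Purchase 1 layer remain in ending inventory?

50

Sale 1 (506) [LIFO — newest first]: 301 @ $5.45 + 205 @ $6.35 = $2,942.20
Sale 2 (510) [LIFO — newest first]: 346 @ $7.90 + 164 @ $6.00 = $3,717.40
Sale 3 (570) [LIFO — newest first]: 69 @ $16.65 + 32 @ $6.00 + 158 @ $6.35 + 311 @ $4.90 = $3,868.05
Total COGS = $2,942.20 + $3,717.40 + $3,868.05 = $10,527.65
Ending inventory: 182 @ $4.40 + 50 @ $4.90 = $1,045.80
Check: goods available $11,573.45 = COGS $10,527.65 + ending $1,045.80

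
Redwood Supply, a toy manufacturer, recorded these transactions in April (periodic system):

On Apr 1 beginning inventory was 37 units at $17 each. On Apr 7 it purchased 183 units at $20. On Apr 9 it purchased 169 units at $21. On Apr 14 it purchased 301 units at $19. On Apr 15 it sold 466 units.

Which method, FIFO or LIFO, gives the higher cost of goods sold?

FIFO

FIFO COGS: 37 @ $17 + 183 @ $20 + 169 @ $21 + 77 @ $19 = $9,301
LIFO COGS: 301 @ $19 + 165 @ $21 = $9,184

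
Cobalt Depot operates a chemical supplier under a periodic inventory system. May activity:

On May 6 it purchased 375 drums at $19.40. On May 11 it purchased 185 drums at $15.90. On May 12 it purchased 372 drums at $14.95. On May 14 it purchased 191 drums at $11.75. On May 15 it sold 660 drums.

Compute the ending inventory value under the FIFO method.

Ending inventory = $6,310.65

May 15, 660 sold [FIFO — oldest first]: 375 @ $19.40 + 185 @ $15.90 + 100 @ $14.95 = $11,711.50
Ending inventory: 272 @ $14.95 + 191 @ $11.75 = $6,310.65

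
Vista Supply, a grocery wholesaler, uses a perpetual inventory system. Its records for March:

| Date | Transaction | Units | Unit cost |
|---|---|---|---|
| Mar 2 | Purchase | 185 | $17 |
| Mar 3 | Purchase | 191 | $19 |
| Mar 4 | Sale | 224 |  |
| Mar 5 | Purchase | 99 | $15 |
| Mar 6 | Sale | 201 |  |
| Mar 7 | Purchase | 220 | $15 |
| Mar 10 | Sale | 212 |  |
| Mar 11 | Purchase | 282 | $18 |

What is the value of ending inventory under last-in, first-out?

Mar 4, 224 sold [LIFO — newest first]: 191 @ $19 + 33 @ $17 = $4,190
Mar 6, 201 sold [LIFO — newest first]: 99 @ $15 + 102 @ $17 = $3,219
Mar 10, 212 sold [LIFO — newest first]: 212 @ $15 = $3,180
Total COGS = $4,190 + $3,219 + $3,180 = $10,589
Ending inventory: 50 @ $17 + 8 @ $15 + 282 @ $18 = $6,046

Ending inventory = $6,046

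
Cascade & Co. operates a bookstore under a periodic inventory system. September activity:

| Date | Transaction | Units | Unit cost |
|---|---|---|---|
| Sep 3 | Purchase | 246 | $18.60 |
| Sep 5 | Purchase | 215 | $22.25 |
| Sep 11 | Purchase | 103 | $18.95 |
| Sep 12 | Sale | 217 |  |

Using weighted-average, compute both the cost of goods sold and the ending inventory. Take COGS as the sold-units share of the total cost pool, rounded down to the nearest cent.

COGS = $4,352.00; ending inventory = $6,959.20

Sep 12, sell 217: 217/564 × $11,311.20 → $4,352.00
Ending inventory (cost pool remaining) = $6,959.20
Check: goods available $11,311.20 = COGS $4,352.00 + ending $6,959.20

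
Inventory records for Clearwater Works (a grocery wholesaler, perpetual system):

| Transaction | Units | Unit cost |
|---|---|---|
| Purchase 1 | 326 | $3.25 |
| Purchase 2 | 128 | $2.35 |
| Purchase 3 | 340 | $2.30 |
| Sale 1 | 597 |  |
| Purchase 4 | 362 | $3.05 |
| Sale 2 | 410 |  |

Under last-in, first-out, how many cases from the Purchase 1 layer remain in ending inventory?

149

Sale 1 (597) [LIFO — newest first]: 340 @ $2.30 + 128 @ $2.35 + 129 @ $3.25 = $1,502.05
Sale 2 (410) [LIFO — newest first]: 362 @ $3.05 + 48 @ $3.25 = $1,260.10
Total COGS = $1,502.05 + $1,260.10 = $2,762.15
Ending inventory: 149 @ $3.25 = $484.25
Check: goods available $3,246.40 = COGS $2,762.15 + ending $484.25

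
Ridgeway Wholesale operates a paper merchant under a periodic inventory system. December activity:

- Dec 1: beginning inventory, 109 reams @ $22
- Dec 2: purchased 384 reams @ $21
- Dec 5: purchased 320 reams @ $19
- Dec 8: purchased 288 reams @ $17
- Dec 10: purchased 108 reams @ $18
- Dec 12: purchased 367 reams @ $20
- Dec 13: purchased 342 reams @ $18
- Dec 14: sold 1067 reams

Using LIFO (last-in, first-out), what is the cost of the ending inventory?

Ending inventory = $17,188

Dec 14, 1067 sold [LIFO — newest first]: 342 @ $18 + 367 @ $20 + 108 @ $18 + 250 @ $17 = $19,690
Ending inventory: 109 @ $22 + 384 @ $21 + 320 @ $19 + 38 @ $17 = $17,188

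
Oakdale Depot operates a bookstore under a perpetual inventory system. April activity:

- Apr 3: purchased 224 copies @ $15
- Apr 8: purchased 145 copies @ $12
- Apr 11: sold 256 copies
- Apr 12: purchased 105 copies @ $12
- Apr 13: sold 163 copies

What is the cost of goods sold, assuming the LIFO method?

COGS = $5,535

Apr 11, 256 sold [LIFO — newest first]: 145 @ $12 + 111 @ $15 = $3,405
Apr 13, 163 sold [LIFO — newest first]: 105 @ $12 + 58 @ $15 = $2,130
Total COGS = $3,405 + $2,130 = $5,535
Ending inventory: 55 @ $15 = $825
Check: goods available $6,360 = COGS $5,535 + ending $825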